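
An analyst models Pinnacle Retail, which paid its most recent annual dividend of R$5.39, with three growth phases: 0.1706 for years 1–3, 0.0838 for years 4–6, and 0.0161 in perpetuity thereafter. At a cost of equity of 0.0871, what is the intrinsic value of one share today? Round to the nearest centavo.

R$134.29

Three-stage DDM. Project D₁…D_6; terminal Gordon value at t=6 with g = 0.0161; discount at r = 0.0871.
D_1 = 6.3095
D_2 = 7.3859
D_3 = 8.6460
D_4 = 9.3705
D_5 = 10.1558
D_6 = 11.0068
TV_6 = 11.1840/(0.0871−0.0161) = 157.5215
P₀ = Σ Dₜ/(1+r)ᵗ + TV_6/(1+r)^6 = 134.2893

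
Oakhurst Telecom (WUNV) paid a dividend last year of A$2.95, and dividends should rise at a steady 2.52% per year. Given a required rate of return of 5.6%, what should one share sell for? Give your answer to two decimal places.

Gordon growth model: P₀ = D₁/(r − g). D₁ = 2.95 × (1 + 0.0252) = 3.0243.
P₀ = 3.0243 / (0.056 − 0.0252) = 3.0243 / 0.0308 = 98.1929

A$98.19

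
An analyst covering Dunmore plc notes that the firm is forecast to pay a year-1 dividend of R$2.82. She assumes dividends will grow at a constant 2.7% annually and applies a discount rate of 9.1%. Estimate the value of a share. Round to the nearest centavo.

R$44.06

Gordon growth model: P₀ = D₁/(r − g), with D₁ = 2.82 given directly.
P₀ = 2.8200 / (0.091 − 0.027) = 2.8200 / 0.064 = 44.0625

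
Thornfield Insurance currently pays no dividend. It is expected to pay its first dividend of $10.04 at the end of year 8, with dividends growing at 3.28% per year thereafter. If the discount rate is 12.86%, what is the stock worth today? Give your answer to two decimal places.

Deferred-dividend DDM. At t=7 the remaining stream is a growing perpetuity with first payment D_8 = 10.04.
V_7 = D_8/(r−g) = 10.04/(0.1286−0.0328) = 104.8017
P₀ = V_7/(1+r)^7 = 104.8017/(1+0.1286)^7 = 44.9353

$44.94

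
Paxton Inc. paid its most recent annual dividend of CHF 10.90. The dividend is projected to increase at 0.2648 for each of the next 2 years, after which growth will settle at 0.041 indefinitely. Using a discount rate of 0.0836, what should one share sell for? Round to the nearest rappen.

CHF 390.46

Two-stage DDM. Project D₁…D_2 at 0.2648, terminal growth 0.041, discount at r = 0.0836.
D_1 = 13.7863
D_2 = 17.4369
Terminal value at t=2: TV = D_3/(r−g) = 18.1519/(0.0836−0.041) = 426.0998
P₀ = 13.7863/(1+0.0836)^1 + 17.4369/(1+0.0836)^2 + 426.0998/(1+0.0836)^2 = 390.4615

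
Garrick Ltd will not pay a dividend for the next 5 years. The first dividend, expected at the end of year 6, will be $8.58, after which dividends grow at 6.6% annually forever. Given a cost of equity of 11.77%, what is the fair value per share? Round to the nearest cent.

$95.14

Deferred-dividend DDM. At t=5 the remaining stream is a growing perpetuity with first payment D_6 = 8.58.
V_5 = D_6/(r−g) = 8.58/(0.1177−0.066) = 165.9574
P₀ = V_5/(1+r)^5 = 165.9574/(1+0.1177)^5 = 95.1416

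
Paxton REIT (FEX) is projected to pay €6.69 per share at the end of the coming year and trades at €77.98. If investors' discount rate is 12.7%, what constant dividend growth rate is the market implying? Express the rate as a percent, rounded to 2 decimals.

4.12%

From P₀ = D₁/(r − g), the implied growth is g = r − D₁/P₀.
g = 0.127 − 6.69/77.98 = 0.127 − 0.08579 = 0.04121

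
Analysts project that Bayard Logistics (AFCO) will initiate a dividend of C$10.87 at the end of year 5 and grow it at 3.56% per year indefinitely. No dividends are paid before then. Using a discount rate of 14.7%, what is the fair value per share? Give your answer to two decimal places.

C$56.38

Deferred-dividend DDM. At t=4 the remaining stream is a growing perpetuity with first payment D_5 = 10.87.
V_4 = D_5/(r−g) = 10.87/(0.147−0.0356) = 97.5763
P₀ = V_4/(1+r)^4 = 97.5763/(1+0.147)^4 = 56.3755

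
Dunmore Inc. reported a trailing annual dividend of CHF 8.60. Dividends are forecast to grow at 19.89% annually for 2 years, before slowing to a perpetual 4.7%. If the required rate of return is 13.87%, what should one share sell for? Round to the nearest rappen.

CHF 127.44

Two-stage DDM. Project D₁…D_2 at 0.1989, terminal growth 0.047, discount at r = 0.1387.
D_1 = 10.3105
D_2 = 12.3613
Terminal value at t=2: TV = D_3/(r−g) = 12.9423/(0.1387−0.047) = 141.1373
P₀ = 10.3105/(1+0.1387)^1 + 12.3613/(1+0.1387)^2 + 141.1373/(1+0.1387)^2 = 127.4367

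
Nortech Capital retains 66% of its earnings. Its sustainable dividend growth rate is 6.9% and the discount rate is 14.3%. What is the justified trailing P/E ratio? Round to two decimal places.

4.91

Payout ratio b = 1 − 0.66 = 0.34.
Justified trailing P/E = b(1+g)/(r−g) = 0.34×(1+0.069)/(0.143−0.069) = 4.9116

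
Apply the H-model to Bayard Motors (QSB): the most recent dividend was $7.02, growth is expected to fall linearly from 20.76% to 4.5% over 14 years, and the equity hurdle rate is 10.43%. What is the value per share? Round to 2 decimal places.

$258.45

H-model: P₀ = D₀[(1+g_L) + H(g_S−g_L)]/(r−g_L), with H = 14/2 = 7.
P₀ = 7.02 × [(1+0.045) + 7×(0.2076−0.045)] / (0.1043−0.045)
   = 7.02 × 2.1832 / 0.0593 = 258.4496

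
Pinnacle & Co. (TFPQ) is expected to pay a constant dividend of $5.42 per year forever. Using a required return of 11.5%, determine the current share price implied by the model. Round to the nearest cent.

Zero-growth DDM (perpetuity): P₀ = D/r = 5.42 / 0.115 = 47.1304

$47.13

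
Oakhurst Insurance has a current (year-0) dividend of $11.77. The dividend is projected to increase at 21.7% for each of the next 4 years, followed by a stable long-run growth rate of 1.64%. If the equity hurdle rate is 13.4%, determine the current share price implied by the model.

Two-stage DDM. Project D₁…D_4 at 0.217, terminal growth 0.0164, discount at r = 0.134.
D_1 = 14.3241
D_2 = 17.4324
D_3 = 21.2153
D_4 = 25.8190
Terminal value at t=4: TV = D_5/(r−g) = 26.2424/(0.134−0.0164) = 223.1496
P₀ = 14.3241/(1+0.134)^1 + 17.4324/(1+0.134)^2 + 21.2153/(1+0.134)^3 + 25.8190/(1+0.134)^4 + 223.1496/(1+0.134)^4 = 191.2897

$191.29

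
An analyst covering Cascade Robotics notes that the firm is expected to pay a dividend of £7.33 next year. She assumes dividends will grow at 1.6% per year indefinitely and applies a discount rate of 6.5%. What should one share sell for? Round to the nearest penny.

£149.59

Gordon growth model: P₀ = D₁/(r − g), with D₁ = 7.33 given directly.
P₀ = 7.3300 / (0.065 − 0.016) = 7.3300 / 0.049 = 149.5918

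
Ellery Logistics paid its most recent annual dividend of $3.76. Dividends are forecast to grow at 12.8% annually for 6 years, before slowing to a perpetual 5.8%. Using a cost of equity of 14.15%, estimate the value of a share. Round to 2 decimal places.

$66.00

Two-stage DDM. Project D₁…D_6 at 0.128, terminal growth 0.058, discount at r = 0.1415.
D_1 = 4.2413
D_2 = 4.7842
D_3 = 5.3965
D_4 = 6.0873
D_5 = 6.8665
D_6 = 7.7454
Terminal value at t=6: TV = D_7/(r−g) = 8.1946/(0.1415−0.058) = 98.1390
P₀ = 4.2413/(1+0.1415)^1 + 4.7842/(1+0.1415)^2 + 5.3965/(1+0.1415)^3 + 6.0873/(1+0.1415)^4 + 6.8665/(1+0.1415)^5 + 7.7454/(1+0.1415)^6 + 98.1390/(1+0.1415)^6 = 66.0038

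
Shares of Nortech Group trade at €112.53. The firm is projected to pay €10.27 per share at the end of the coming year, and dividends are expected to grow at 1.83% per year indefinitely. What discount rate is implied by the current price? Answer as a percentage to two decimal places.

Rearranging the constant-growth DDM: r = D₁/P₀ + g.
r = 10.2700 / 112.53 + 0.0183 = 0.09126 + 0.0183 = 0.10956

10.96%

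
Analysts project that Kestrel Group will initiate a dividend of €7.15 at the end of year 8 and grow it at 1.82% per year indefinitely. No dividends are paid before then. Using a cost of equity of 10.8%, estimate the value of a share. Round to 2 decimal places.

€38.84

Deferred-dividend DDM. At t=7 the remaining stream is a growing perpetuity with first payment D_8 = 7.15.
V_7 = D_8/(r−g) = 7.15/(0.108−0.0182) = 79.6214
P₀ = V_7/(1+r)^7 = 79.6214/(1+0.108)^7 = 38.8375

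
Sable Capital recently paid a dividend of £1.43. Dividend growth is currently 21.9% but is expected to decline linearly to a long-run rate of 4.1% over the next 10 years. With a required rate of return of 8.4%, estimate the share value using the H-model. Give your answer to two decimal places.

£64.22

H-model: P₀ = D₀[(1+g_L) + H(g_S−g_L)]/(r−g_L), with H = 10/2 = 5.
P₀ = 1.43 × [(1+0.041) + 5×(0.219−0.041)] / (0.084−0.041)
   = 1.43 × 1.9310 / 0.043 = 64.2170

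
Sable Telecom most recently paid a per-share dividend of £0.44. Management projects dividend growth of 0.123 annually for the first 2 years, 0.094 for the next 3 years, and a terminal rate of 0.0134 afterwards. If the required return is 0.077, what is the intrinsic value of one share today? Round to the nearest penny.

Three-stage DDM. Project D₁…D_5; terminal Gordon value at t=5 with g = 0.0134; discount at r = 0.077.
D_1 = 0.4941
D_2 = 0.5549
D_3 = 0.6071
D_4 = 0.6641
D_5 = 0.7265
TV_5 = 0.7363/(0.077−0.0134) = 11.5768
P₀ = Σ Dₜ/(1+r)ᵗ + TV_5/(1+r)^5 = 10.4074

£10.41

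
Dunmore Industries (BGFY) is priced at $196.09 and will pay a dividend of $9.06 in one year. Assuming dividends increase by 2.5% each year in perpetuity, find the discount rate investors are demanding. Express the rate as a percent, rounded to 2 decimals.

Rearranging the constant-growth DDM: r = D₁/P₀ + g.
r = 9.0600 / 196.09 + 0.025 = 0.04620 + 0.025 = 0.07120

7.12%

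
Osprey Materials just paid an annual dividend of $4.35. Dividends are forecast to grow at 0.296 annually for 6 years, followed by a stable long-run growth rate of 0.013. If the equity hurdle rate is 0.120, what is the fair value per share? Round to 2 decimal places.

$143.73

Two-stage DDM. Project D₁…D_6 at 0.296, terminal growth 0.013, discount at r = 0.12.
D_1 = 5.6376
D_2 = 7.3063
D_3 = 9.4690
D_4 = 12.2718
D_5 = 15.9043
D_6 = 20.6120
Terminal value at t=6: TV = D_7/(r−g) = 20.8799/(0.12−0.013) = 195.1394
P₀ = 5.6376/(1+0.12)^1 + 7.3063/(1+0.12)^2 + 9.4690/(1+0.12)^3 + 12.2718/(1+0.12)^4 + 15.9043/(1+0.12)^5 + 20.6120/(1+0.12)^6 + 195.1394/(1+0.12)^6 = 143.7278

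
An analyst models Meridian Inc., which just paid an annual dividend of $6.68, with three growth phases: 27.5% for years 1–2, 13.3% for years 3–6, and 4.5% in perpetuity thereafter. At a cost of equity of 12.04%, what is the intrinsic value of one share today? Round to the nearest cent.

Three-stage DDM. Project D₁…D_6; terminal Gordon value at t=6 with g = 0.045; discount at r = 0.1204.
D_1 = 8.5170
D_2 = 10.8592
D_3 = 12.3034
D_4 = 13.9398
D_5 = 15.7938
D_6 = 17.8944
TV_6 = 18.6996/(0.1204−0.045) = 248.0056
P₀ = Σ Dₜ/(1+r)ᵗ + TV_6/(1+r)^6 = 177.2175

$177.22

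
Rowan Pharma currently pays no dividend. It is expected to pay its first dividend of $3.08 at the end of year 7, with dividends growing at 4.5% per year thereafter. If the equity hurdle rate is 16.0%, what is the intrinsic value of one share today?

$10.99

Deferred-dividend DDM. At t=6 the remaining stream is a growing perpetuity with first payment D_7 = 3.08.
V_6 = D_7/(r−g) = 3.08/(0.16−0.045) = 26.7826
P₀ = V_6/(1+r)^6 = 26.7826/(1+0.16)^6 = 10.9927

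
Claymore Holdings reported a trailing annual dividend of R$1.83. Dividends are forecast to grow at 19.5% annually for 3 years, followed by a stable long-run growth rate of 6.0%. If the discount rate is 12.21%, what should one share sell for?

Two-stage DDM. Project D₁…D_3 at 0.195, terminal growth 0.06, discount at r = 0.1221.
D_1 = 2.1869
D_2 = 2.6133
D_3 = 3.1229
Terminal value at t=3: TV = D_4/(r−g) = 3.3102/(0.1221−0.06) = 53.3051
P₀ = 2.1869/(1+0.1221)^1 + 2.6133/(1+0.1221)^2 + 3.1229/(1+0.1221)^3 + 53.3051/(1+0.1221)^3 = 43.9637

R$43.96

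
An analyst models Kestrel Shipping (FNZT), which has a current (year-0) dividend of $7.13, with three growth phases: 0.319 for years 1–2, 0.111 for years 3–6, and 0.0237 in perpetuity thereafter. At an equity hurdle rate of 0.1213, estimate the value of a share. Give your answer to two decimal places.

$156.55

Three-stage DDM. Project D₁…D_6; terminal Gordon value at t=6 with g = 0.0237; discount at r = 0.1213.
D_1 = 9.4045
D_2 = 12.4045
D_3 = 13.7814
D_4 = 15.3111
D_5 = 17.0107
D_6 = 18.8988
TV_6 = 19.3468/(0.1213−0.0237) = 198.2249
P₀ = Σ Dₜ/(1+r)ᵗ + TV_6/(1+r)^6 = 156.5488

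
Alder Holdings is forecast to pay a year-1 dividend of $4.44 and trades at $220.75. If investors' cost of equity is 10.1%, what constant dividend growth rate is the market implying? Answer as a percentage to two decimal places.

8.09%

From P₀ = D₁/(r − g), the implied growth is g = r − D₁/P₀.
g = 0.101 − 4.44/220.75 = 0.101 − 0.02011 = 0.08089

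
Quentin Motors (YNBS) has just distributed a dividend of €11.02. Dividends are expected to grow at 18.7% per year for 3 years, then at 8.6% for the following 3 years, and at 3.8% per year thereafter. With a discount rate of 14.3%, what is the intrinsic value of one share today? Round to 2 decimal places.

Three-stage DDM. Project D₁…D_6; terminal Gordon value at t=6 with g = 0.038; discount at r = 0.143.
D_1 = 13.0807
D_2 = 15.5268
D_3 = 18.4304
D_4 = 20.0154
D_5 = 21.7367
D_6 = 23.6060
TV_6 = 24.5031/(0.143−0.038) = 233.3626
P₀ = Σ Dₜ/(1+r)ᵗ + TV_6/(1+r)^6 = 173.7799

€173.78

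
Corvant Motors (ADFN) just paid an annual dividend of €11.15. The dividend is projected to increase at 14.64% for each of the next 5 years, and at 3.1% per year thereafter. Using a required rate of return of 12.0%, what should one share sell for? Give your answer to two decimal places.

Two-stage DDM. Project D₁…D_5 at 0.1464, terminal growth 0.031, discount at r = 0.12.
D_1 = 12.7824
D_2 = 14.6537
D_3 = 16.7990
D_4 = 19.2584
D_5 = 22.0778
Terminal value at t=5: TV = D_6/(r−g) = 22.7622/(0.12−0.031) = 255.7552
P₀ = 12.7824/(1+0.12)^1 + 14.6537/(1+0.12)^2 + 16.7990/(1+0.12)^3 + 19.2584/(1+0.12)^4 + 22.0778/(1+0.12)^5 + 255.7552/(1+0.12)^5 = 204.9408

€204.94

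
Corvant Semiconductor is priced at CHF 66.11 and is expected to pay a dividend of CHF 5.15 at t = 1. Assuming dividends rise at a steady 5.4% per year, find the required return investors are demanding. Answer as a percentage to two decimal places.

Rearranging the constant-growth DDM: r = D₁/P₀ + g.
r = 5.1500 / 66.11 + 0.054 = 0.07790 + 0.054 = 0.13190

13.19%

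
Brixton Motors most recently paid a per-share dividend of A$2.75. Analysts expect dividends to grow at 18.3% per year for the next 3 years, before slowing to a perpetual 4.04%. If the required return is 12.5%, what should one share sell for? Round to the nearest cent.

A$48.45

Two-stage DDM. Project D₁…D_3 at 0.183, terminal growth 0.0404, discount at r = 0.125.
D_1 = 3.2532
D_2 = 3.8486
D_3 = 4.5529
Terminal value at t=3: TV = D_4/(r−g) = 4.7368/(0.125−0.0404) = 55.9908
P₀ = 3.2532/(1+0.125)^1 + 3.8486/(1+0.125)^2 + 4.5529/(1+0.125)^3 + 55.9908/(1+0.125)^3 = 48.4544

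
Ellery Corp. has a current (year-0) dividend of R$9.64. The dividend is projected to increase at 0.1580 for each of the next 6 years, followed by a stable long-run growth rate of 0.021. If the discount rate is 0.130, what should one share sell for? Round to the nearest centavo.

R$167.65

Two-stage DDM. Project D₁…D_6 at 0.158, terminal growth 0.021, discount at r = 0.13.
D_1 = 11.1631
D_2 = 12.9269
D_3 = 14.9693
D_4 = 17.3345
D_5 = 20.0733
D_6 = 23.2449
Terminal value at t=6: TV = D_7/(r−g) = 23.7331/(0.13−0.021) = 217.7347
P₀ = 11.1631/(1+0.13)^1 + 12.9269/(1+0.13)^2 + 14.9693/(1+0.13)^3 + 17.3345/(1+0.13)^4 + 20.0733/(1+0.13)^5 + 23.2449/(1+0.13)^6 + 217.7347/(1+0.13)^6 = 167.6506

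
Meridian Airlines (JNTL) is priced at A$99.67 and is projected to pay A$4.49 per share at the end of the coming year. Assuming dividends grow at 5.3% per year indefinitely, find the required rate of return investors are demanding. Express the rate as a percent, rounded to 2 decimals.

Rearranging the constant-growth DDM: r = D₁/P₀ + g.
r = 4.4900 / 99.67 + 0.053 = 0.04505 + 0.053 = 0.09805

9.80%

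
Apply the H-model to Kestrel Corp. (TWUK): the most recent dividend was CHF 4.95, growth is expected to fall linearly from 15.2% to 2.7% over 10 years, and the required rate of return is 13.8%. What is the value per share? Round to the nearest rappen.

CHF 73.67

H-model: P₀ = D₀[(1+g_L) + H(g_S−g_L)]/(r−g_L), with H = 10/2 = 5.
P₀ = 4.95 × [(1+0.027) + 5×(0.152−0.027)] / (0.138−0.027)
   = 4.95 × 1.6520 / 0.111 = 73.6703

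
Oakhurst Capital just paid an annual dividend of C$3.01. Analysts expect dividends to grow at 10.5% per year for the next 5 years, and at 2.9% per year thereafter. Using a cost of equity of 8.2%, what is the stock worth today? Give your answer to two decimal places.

C$80.96

Two-stage DDM. Project D₁…D_5 at 0.105, terminal growth 0.029, discount at r = 0.082.
D_1 = 3.3260
D_2 = 3.6753
D_3 = 4.0612
D_4 = 4.4876
D_5 = 4.9588
Terminal value at t=5: TV = D_6/(r−g) = 5.1026/(0.082−0.029) = 96.2759
P₀ = 3.3260/(1+0.082)^1 + 3.6753/(1+0.082)^2 + 4.0612/(1+0.082)^3 + 4.4876/(1+0.082)^4 + 4.9588/(1+0.082)^5 + 96.2759/(1+0.082)^5 = 80.9578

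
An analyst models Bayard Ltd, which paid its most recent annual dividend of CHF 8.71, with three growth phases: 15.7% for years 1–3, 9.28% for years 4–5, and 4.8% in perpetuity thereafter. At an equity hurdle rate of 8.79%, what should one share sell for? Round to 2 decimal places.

Three-stage DDM. Project D₁…D_5; terminal Gordon value at t=5 with g = 0.048; discount at r = 0.0879.
D_1 = 10.0775
D_2 = 11.6596
D_3 = 13.4902
D_4 = 14.7421
D_5 = 16.1102
TV_5 = 16.8834/(0.0879−0.048) = 423.1438
P₀ = Σ Dₜ/(1+r)ᵗ + TV_5/(1+r)^5 = 328.3677

CHF 328.37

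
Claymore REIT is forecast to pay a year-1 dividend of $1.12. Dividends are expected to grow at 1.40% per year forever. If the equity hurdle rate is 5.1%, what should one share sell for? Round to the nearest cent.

$30.27

Gordon growth model: P₀ = D₁/(r − g), with D₁ = 1.12 given directly.
P₀ = 1.1200 / (0.051 − 0.014) = 1.1200 / 0.037 = 30.2703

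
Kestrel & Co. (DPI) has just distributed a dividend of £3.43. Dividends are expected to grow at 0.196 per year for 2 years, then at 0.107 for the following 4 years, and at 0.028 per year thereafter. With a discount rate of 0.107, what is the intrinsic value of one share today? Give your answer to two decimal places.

Three-stage DDM. Project D₁…D_6; terminal Gordon value at t=6 with g = 0.028; discount at r = 0.107.
D_1 = 4.1023
D_2 = 4.9063
D_3 = 5.4313
D_4 = 6.0125
D_5 = 6.6558
D_6 = 7.3680
TV_6 = 7.5743/(0.107−0.028) = 95.8767
P₀ = Σ Dₜ/(1+r)ᵗ + TV_6/(1+r)^6 = 75.8230

£75.82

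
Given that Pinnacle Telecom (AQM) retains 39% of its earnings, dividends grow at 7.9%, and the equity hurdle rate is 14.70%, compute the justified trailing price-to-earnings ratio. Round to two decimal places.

Payout ratio b = 1 − 0.39 = 0.61.
Justified trailing P/E = b(1+g)/(r−g) = 0.61×(1+0.079)/(0.147−0.079) = 9.6793

9.68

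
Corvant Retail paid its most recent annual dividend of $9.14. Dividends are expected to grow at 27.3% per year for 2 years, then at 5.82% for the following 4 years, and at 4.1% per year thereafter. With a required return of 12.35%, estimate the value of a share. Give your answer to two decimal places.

Three-stage DDM. Project D₁…D_6; terminal Gordon value at t=6 with g = 0.041; discount at r = 0.1235.
D_1 = 11.6352
D_2 = 14.8116
D_3 = 15.6737
D_4 = 16.5859
D_5 = 17.5512
D_6 = 18.5727
TV_6 = 19.3341/(0.1235−0.041) = 234.3532
P₀ = Σ Dₜ/(1+r)ᵗ + TV_6/(1+r)^6 = 179.1211

$179.12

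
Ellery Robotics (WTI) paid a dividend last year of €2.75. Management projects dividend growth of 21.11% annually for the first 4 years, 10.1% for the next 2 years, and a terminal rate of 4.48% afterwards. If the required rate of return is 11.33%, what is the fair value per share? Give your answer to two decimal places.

€78.66

Three-stage DDM. Project D₁…D_6; terminal Gordon value at t=6 with g = 0.0448; discount at r = 0.1133.
D_1 = 3.3305
D_2 = 4.0336
D_3 = 4.8851
D_4 = 5.9163
D_5 = 6.5139
D_6 = 7.1718
TV_6 = 7.4931/(0.1133−0.0448) = 109.3881
P₀ = Σ Dₜ/(1+r)ᵗ + TV_6/(1+r)^6 = 78.6637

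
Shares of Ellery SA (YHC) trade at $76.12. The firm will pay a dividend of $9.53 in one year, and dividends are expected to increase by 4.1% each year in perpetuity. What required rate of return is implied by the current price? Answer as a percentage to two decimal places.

Rearranging the constant-growth DDM: r = D₁/P₀ + g.
r = 9.5300 / 76.12 + 0.041 = 0.12520 + 0.041 = 0.16620

16.62%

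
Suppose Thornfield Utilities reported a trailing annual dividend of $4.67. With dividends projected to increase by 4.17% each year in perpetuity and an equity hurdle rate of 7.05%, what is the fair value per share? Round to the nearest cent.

Gordon growth model: P₀ = D₁/(r − g). D₁ = 4.67 × (1 + 0.0417) = 4.8647.
P₀ = 4.8647 / (0.0705 − 0.0417) = 4.8647 / 0.0288 = 168.9145

$168.91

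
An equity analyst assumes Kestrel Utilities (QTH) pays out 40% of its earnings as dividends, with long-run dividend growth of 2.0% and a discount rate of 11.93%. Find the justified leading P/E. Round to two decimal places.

Justified leading P/E = b/(r−g) = 0.40/(0.1193−0.02) = 4.0282

4.03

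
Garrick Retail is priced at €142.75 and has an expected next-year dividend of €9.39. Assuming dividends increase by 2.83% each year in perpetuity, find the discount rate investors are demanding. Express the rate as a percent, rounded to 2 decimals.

9.41%

Rearranging the constant-growth DDM: r = D₁/P₀ + g.
r = 9.3900 / 142.75 + 0.0283 = 0.06578 + 0.0283 = 0.09408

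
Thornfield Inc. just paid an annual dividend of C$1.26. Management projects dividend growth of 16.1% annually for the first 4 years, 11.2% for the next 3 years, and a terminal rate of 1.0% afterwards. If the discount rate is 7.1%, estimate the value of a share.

Three-stage DDM. Project D₁…D_7; terminal Gordon value at t=7 with g = 0.01; discount at r = 0.071.
D_1 = 1.4629
D_2 = 1.6984
D_3 = 1.9718
D_4 = 2.2893
D_5 = 2.5457
D_6 = 2.8308
D_7 = 3.1478
TV_7 = 3.1793/(0.071−0.01) = 52.1201
P₀ = Σ Dₜ/(1+r)ᵗ + TV_7/(1+r)^7 = 44.0677

C$44.07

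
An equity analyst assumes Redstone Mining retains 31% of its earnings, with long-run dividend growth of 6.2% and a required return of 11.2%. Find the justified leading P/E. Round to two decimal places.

Payout ratio b = 1 − 0.31 = 0.69.
Justified leading P/E = b/(r−g) = 0.69/(0.112−0.062) = 13.8000

13.80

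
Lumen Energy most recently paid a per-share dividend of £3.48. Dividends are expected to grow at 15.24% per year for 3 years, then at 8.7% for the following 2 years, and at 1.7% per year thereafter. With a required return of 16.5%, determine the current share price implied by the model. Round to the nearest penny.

£36.44

Three-stage DDM. Project D₁…D_5; terminal Gordon value at t=5 with g = 0.017; discount at r = 0.165.
D_1 = 4.0104
D_2 = 4.6215
D_3 = 5.3259
D_4 = 5.7892
D_5 = 6.2929
TV_5 = 6.3998/(0.165−0.017) = 43.2422
P₀ = Σ Dₜ/(1+r)ᵗ + TV_5/(1+r)^5 = 36.4411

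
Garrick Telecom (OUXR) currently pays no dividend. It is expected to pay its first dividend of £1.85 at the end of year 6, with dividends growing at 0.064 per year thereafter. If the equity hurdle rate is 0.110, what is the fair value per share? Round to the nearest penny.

Deferred-dividend DDM. At t=5 the remaining stream is a growing perpetuity with first payment D_6 = 1.85.
V_5 = D_6/(r−g) = 1.85/(0.11−0.064) = 40.2174
P₀ = V_5/(1+r)^5 = 40.2174/(1+0.11)^5 = 23.8671

£23.87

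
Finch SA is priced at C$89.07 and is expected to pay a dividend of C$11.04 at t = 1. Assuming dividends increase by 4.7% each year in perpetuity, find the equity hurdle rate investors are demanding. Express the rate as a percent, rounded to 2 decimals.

17.09%

Rearranging the constant-growth DDM: r = D₁/P₀ + g.
r = 11.0400 / 89.07 + 0.047 = 0.12395 + 0.047 = 0.17095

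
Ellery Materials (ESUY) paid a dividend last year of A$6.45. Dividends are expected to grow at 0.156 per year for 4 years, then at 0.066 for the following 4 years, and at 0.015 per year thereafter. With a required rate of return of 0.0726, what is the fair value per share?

A$215.11

Three-stage DDM. Project D₁…D_8; terminal Gordon value at t=8 with g = 0.015; discount at r = 0.0726.
D_1 = 7.4562
D_2 = 8.6194
D_3 = 9.9640
D_4 = 11.5184
D_5 = 12.2786
D_6 = 13.0890
D_7 = 13.9528
D_8 = 14.8737
TV_8 = 15.0968/(0.0726−0.015) = 262.0978
P₀ = Σ Dₜ/(1+r)ᵗ + TV_8/(1+r)^8 = 215.1082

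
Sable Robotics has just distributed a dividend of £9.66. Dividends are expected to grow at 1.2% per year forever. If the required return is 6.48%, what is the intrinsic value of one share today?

Gordon growth model: P₀ = D₁/(r − g). D₁ = 9.66 × (1 + 0.012) = 9.7759.
P₀ = 9.7759 / (0.0648 − 0.012) = 9.7759 / 0.0528 = 185.1500

£185.15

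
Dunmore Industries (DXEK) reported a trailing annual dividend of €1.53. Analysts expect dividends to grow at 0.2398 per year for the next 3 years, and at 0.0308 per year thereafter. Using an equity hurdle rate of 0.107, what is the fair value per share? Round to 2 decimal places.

€34.86

Two-stage DDM. Project D₁…D_3 at 0.2398, terminal growth 0.0308, discount at r = 0.107.
D_1 = 1.8969
D_2 = 2.3518
D_3 = 2.9157
Terminal value at t=3: TV = D_4/(r−g) = 3.0055/(0.107−0.0308) = 39.4426
P₀ = 1.8969/(1+0.107)^1 + 2.3518/(1+0.107)^2 + 2.9157/(1+0.107)^3 + 39.4426/(1+0.107)^3 = 34.8572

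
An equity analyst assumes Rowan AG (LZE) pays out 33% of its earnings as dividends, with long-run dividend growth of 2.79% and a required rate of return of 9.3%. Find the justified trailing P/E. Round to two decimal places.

5.21

Justified trailing P/E = b(1+g)/(r−g) = 0.33×(1+0.0279)/(0.093−0.0279) = 5.2106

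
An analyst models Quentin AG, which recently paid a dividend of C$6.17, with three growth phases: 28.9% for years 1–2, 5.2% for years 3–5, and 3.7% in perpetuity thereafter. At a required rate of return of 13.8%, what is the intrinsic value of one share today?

C$99.45

Three-stage DDM. Project D₁…D_5; terminal Gordon value at t=5 with g = 0.037; discount at r = 0.138.
D_1 = 7.9531
D_2 = 10.2516
D_3 = 10.7847
D_4 = 11.3455
D_5 = 11.9354
TV_5 = 12.3770/(0.138−0.037) = 122.5450
P₀ = Σ Dₜ/(1+r)ᵗ + TV_5/(1+r)^5 = 99.4481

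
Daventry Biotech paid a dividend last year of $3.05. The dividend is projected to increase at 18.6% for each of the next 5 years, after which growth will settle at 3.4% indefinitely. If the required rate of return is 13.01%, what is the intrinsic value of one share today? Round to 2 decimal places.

$59.44

Two-stage DDM. Project D₁…D_5 at 0.186, terminal growth 0.034, discount at r = 0.1301.
D_1 = 3.6173
D_2 = 4.2901
D_3 = 5.0881
D_4 = 6.0345
D_5 = 7.1569
Terminal value at t=5: TV = D_6/(r−g) = 7.4002/(0.1301−0.034) = 77.0053
P₀ = 3.6173/(1+0.1301)^1 + 4.2901/(1+0.1301)^2 + 5.0881/(1+0.1301)^3 + 6.0345/(1+0.1301)^4 + 7.1569/(1+0.1301)^5 + 77.0053/(1+0.1301)^5 = 59.4448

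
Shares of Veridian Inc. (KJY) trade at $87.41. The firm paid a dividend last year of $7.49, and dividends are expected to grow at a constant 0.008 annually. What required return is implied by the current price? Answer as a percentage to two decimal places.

Rearranging the constant-growth DDM: r = D₁/P₀ + g.
D₁ = 7.49 × (1 + 0.008) = 7.5499.
r = 7.5499 / 87.41 + 0.008 = 0.08637 + 0.008 = 0.09437

9.44%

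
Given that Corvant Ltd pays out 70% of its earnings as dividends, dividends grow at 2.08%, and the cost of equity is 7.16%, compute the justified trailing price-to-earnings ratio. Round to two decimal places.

14.07

Justified trailing P/E = b(1+g)/(r−g) = 0.70×(1+0.0208)/(0.0716−0.0208) = 14.0661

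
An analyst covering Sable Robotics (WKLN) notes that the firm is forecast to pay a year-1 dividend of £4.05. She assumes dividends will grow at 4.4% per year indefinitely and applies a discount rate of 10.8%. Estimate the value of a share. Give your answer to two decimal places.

£63.28

Gordon growth model: P₀ = D₁/(r − g), with D₁ = 4.05 given directly.
P₀ = 4.0500 / (0.108 − 0.044) = 4.0500 / 0.064 = 63.2812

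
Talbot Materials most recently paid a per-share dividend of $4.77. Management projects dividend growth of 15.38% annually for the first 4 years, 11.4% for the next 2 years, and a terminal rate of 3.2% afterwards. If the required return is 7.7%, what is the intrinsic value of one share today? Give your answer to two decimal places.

Three-stage DDM. Project D₁…D_6; terminal Gordon value at t=6 with g = 0.032; discount at r = 0.077.
D_1 = 5.5036
D_2 = 6.3501
D_3 = 7.3267
D_4 = 8.4536
D_5 = 9.4173
D_6 = 10.4909
TV_6 = 10.8266/(0.077−0.032) = 240.5903
P₀ = Σ Dₜ/(1+r)ᵗ + TV_6/(1+r)^6 = 190.1184

$190.12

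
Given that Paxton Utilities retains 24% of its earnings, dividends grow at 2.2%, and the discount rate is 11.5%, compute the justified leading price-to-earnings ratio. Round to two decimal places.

8.17

Payout ratio b = 1 − 0.24 = 0.76.
Justified leading P/E = b/(r−g) = 0.76/(0.115−0.022) = 8.1720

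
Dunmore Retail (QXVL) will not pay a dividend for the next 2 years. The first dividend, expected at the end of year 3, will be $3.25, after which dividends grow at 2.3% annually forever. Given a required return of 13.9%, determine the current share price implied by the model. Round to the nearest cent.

$21.60

Deferred-dividend DDM. At t=2 the remaining stream is a growing perpetuity with first payment D_3 = 3.25.
V_2 = D_3/(r−g) = 3.25/(0.139−0.023) = 28.0172
P₀ = V_2/(1+r)^2 = 28.0172/(1+0.139)^2 = 21.5962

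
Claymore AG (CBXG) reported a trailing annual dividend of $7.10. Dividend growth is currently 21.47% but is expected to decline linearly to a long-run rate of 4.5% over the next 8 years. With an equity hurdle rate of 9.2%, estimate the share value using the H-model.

H-model: P₀ = D₀[(1+g_L) + H(g_S−g_L)]/(r−g_L), with H = 8/2 = 4.
P₀ = 7.10 × [(1+0.045) + 4×(0.2147−0.045)] / (0.092−0.045)
   = 7.10 × 1.7238 / 0.047 = 260.4038

$260.40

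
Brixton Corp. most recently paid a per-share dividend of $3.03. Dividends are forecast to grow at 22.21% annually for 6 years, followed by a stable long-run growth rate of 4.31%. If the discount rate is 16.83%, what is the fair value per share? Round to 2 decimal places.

$54.42

Two-stage DDM. Project D₁…D_6 at 0.2221, terminal growth 0.0431, discount at r = 0.1683.
D_1 = 3.7030
D_2 = 4.5254
D_3 = 5.5305
D_4 = 6.7588
D_5 = 8.2599
D_6 = 10.0945
Terminal value at t=6: TV = D_7/(r−g) = 10.5295/(0.1683−0.0431) = 84.1017
P₀ = 3.7030/(1+0.1683)^1 + 4.5254/(1+0.1683)^2 + 5.5305/(1+0.1683)^3 + 6.7588/(1+0.1683)^4 + 8.2599/(1+0.1683)^5 + 10.0945/(1+0.1683)^6 + 84.1017/(1+0.1683)^6 = 54.4191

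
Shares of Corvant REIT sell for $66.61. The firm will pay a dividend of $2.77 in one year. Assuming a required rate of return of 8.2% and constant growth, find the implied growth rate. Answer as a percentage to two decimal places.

4.04%

From P₀ = D₁/(r − g), the implied growth is g = r − D₁/P₀.
g = 0.082 − 2.77/66.61 = 0.082 − 0.04159 = 0.04041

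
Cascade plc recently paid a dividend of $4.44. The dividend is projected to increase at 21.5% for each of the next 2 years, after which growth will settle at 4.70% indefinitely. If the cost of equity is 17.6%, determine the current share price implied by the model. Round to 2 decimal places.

$47.79

Two-stage DDM. Project D₁…D_2 at 0.215, terminal growth 0.047, discount at r = 0.176.
D_1 = 5.3946
D_2 = 6.5544
Terminal value at t=2: TV = D_3/(r−g) = 6.8625/(0.176−0.047) = 53.1977
P₀ = 5.3946/(1+0.176)^1 + 6.5544/(1+0.176)^2 + 53.1977/(1+0.176)^2 = 47.7927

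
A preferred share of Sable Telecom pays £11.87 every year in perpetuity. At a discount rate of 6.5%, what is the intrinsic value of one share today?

Zero-growth DDM (perpetuity): P₀ = D/r = 11.87 / 0.065 = 182.6154

£182.62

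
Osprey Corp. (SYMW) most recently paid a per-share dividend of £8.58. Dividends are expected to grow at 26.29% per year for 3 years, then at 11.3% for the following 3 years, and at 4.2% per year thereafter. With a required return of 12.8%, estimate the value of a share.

Three-stage DDM. Project D₁…D_6; terminal Gordon value at t=6 with g = 0.042; discount at r = 0.128.
D_1 = 10.8357
D_2 = 13.6844
D_3 = 17.2820
D_4 = 19.2349
D_5 = 21.4084
D_6 = 23.8276
TV_6 = 24.8283/(0.128−0.042) = 288.7014
P₀ = Σ Dₜ/(1+r)ᵗ + TV_6/(1+r)^6 = 207.7237

£207.72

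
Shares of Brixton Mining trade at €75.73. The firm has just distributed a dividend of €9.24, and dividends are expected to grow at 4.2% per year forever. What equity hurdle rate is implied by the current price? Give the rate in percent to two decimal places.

Rearranging the constant-growth DDM: r = D₁/P₀ + g.
D₁ = 9.24 × (1 + 0.042) = 9.6281.
r = 9.6281 / 75.73 + 0.042 = 0.12714 + 0.042 = 0.16914

16.91%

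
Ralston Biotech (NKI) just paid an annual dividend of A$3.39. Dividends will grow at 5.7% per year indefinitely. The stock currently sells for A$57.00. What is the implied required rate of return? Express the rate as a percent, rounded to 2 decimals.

11.99%

Rearranging the constant-growth DDM: r = D₁/P₀ + g.
D₁ = 3.39 × (1 + 0.057) = 3.5832.
r = 3.5832 / 57.00 + 0.057 = 0.06286 + 0.057 = 0.11986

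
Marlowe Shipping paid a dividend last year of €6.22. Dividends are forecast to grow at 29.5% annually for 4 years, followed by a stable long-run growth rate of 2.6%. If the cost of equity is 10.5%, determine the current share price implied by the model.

Two-stage DDM. Project D₁…D_4 at 0.295, terminal growth 0.026, discount at r = 0.105.
D_1 = 8.0549
D_2 = 10.4311
D_3 = 13.5083
D_4 = 17.4932
Terminal value at t=4: TV = D_5/(r−g) = 17.9480/(0.105−0.026) = 227.1903
P₀ = 8.0549/(1+0.105)^1 + 10.4311/(1+0.105)^2 + 13.5083/(1+0.105)^3 + 17.4932/(1+0.105)^4 + 227.1903/(1+0.105)^4 = 189.9620

€189.96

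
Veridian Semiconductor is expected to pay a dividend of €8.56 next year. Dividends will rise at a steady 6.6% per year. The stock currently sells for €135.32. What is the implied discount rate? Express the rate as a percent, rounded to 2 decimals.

Rearranging the constant-growth DDM: r = D₁/P₀ + g.
r = 8.5600 / 135.32 + 0.066 = 0.06326 + 0.066 = 0.12926

12.93%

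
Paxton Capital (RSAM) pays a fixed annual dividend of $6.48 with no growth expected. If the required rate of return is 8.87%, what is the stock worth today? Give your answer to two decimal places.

Zero-growth DDM (perpetuity): P₀ = D/r = 6.48 / 0.0887 = 73.0552

$73.06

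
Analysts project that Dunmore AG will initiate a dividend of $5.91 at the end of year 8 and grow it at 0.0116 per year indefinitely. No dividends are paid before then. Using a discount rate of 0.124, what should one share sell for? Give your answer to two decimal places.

$23.20

Deferred-dividend DDM. At t=7 the remaining stream is a growing perpetuity with first payment D_8 = 5.91.
V_7 = D_8/(r−g) = 5.91/(0.124−0.0116) = 52.5801
P₀ = V_7/(1+r)^7 = 52.5801/(1+0.124)^7 = 23.1983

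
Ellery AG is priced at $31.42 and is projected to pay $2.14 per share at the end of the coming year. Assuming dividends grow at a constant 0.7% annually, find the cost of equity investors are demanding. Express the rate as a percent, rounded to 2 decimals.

Rearranging the constant-growth DDM: r = D₁/P₀ + g.
r = 2.1400 / 31.42 + 0.007 = 0.06811 + 0.007 = 0.07511

7.51%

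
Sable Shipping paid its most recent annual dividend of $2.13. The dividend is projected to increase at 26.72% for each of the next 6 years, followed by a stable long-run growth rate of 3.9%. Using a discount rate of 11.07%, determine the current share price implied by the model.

$88.86

Two-stage DDM. Project D₁…D_6 at 0.2672, terminal growth 0.039, discount at r = 0.1107.
D_1 = 2.6991
D_2 = 3.4203
D_3 = 4.3343
D_4 = 5.4924
D_5 = 6.9599
D_6 = 8.8196
Terminal value at t=6: TV = D_7/(r−g) = 9.1636/(0.1107−0.039) = 127.8047
P₀ = 2.6991/(1+0.1107)^1 + 3.4203/(1+0.1107)^2 + 4.3343/(1+0.1107)^3 + 5.4924/(1+0.1107)^4 + 6.9599/(1+0.1107)^5 + 8.8196/(1+0.1107)^6 + 127.8047/(1+0.1107)^6 = 88.8613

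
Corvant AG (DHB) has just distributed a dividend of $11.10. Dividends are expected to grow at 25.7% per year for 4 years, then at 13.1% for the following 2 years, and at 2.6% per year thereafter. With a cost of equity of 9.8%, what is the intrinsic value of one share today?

$391.11

Three-stage DDM. Project D₁…D_6; terminal Gordon value at t=6 with g = 0.026; discount at r = 0.098.
D_1 = 13.9527
D_2 = 17.5385
D_3 = 22.0459
D_4 = 27.7118
D_5 = 31.3420
D_6 = 35.4478
TV_6 = 36.3694/(0.098−0.026) = 505.1312
P₀ = Σ Dₜ/(1+r)ᵗ + TV_6/(1+r)^6 = 391.1065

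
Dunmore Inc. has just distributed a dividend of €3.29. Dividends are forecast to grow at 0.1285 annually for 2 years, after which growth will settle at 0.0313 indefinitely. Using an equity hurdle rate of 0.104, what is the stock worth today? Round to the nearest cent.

€55.57

Two-stage DDM. Project D₁…D_2 at 0.1285, terminal growth 0.0313, discount at r = 0.104.
D_1 = 3.7128
D_2 = 4.1899
Terminal value at t=2: TV = D_3/(r−g) = 4.3210/(0.104−0.0313) = 59.4360
P₀ = 3.7128/(1+0.104)^1 + 4.1899/(1+0.104)^2 + 59.4360/(1+0.104)^2 = 55.5660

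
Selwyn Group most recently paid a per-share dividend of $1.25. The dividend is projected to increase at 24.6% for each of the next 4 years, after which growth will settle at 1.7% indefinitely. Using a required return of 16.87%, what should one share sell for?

$16.71

Two-stage DDM. Project D₁…D_4 at 0.246, terminal growth 0.017, discount at r = 0.1687.
D_1 = 1.5575
D_2 = 1.9406
D_3 = 2.4180
D_4 = 3.0129
Terminal value at t=4: TV = D_5/(r−g) = 3.0641/(0.1687−0.017) = 20.1984
P₀ = 1.5575/(1+0.1687)^1 + 1.9406/(1+0.1687)^2 + 2.4180/(1+0.1687)^3 + 3.0129/(1+0.1687)^4 + 20.1984/(1+0.1687)^4 = 16.7102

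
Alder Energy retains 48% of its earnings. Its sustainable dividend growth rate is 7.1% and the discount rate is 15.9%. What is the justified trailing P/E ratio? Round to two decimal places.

6.33

Payout ratio b = 1 − 0.48 = 0.52.
Justified trailing P/E = b(1+g)/(r−g) = 0.52×(1+0.071)/(0.159−0.071) = 6.3286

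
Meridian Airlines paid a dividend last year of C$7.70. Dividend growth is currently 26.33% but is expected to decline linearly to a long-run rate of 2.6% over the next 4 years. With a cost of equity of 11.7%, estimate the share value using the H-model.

C$126.97

H-model: P₀ = D₀[(1+g_L) + H(g_S−g_L)]/(r−g_L), with H = 4/2 = 2.
P₀ = 7.70 × [(1+0.026) + 2×(0.2633−0.026)] / (0.117−0.026)
   = 7.70 × 1.5006 / 0.091 = 126.9738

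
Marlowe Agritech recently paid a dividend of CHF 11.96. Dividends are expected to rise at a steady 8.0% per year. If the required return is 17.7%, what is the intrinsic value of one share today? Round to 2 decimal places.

CHF 133.16

Gordon growth model: P₀ = D₁/(r − g). D₁ = 11.96 × (1 + 0.08) = 12.9168.
P₀ = 12.9168 / (0.177 − 0.08) = 12.9168 / 0.097 = 133.1629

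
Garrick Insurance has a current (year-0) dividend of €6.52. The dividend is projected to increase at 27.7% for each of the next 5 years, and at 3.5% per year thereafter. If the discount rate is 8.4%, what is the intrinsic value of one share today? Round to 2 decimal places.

€367.20

Two-stage DDM. Project D₁…D_5 at 0.277, terminal growth 0.035, discount at r = 0.084.
D_1 = 8.3260
D_2 = 10.6324
D_3 = 13.5775
D_4 = 17.3385
D_5 = 22.1412
Terminal value at t=5: TV = D_6/(r−g) = 22.9162/(0.084−0.035) = 467.6774
P₀ = 8.3260/(1+0.084)^1 + 10.6324/(1+0.084)^2 + 13.5775/(1+0.084)^3 + 17.3385/(1+0.084)^4 + 22.1412/(1+0.084)^5 + 467.6774/(1+0.084)^5 = 367.2028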